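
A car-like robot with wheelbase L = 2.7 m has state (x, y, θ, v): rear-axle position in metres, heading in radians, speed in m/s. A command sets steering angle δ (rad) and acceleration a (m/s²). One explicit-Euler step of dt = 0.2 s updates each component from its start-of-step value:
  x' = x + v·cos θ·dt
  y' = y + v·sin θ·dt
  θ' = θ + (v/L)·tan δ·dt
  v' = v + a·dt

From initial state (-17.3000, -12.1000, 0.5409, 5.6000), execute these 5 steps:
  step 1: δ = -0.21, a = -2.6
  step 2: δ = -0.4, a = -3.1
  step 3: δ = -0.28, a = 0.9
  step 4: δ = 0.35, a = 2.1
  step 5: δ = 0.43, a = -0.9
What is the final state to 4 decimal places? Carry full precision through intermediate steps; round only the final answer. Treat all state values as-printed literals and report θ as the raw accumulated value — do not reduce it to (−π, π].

after step 1 (δ=-0.21, a=-2.6): (-16.339885, -11.523303, 0.452485, 5.080000)
after step 2 (δ=-0.4, a=-3.1): (-15.426132, -11.079106, 0.293390, 4.460000)
after step 3 (δ=-0.28, a=0.9): (-14.572248, -10.821141, 0.198390, 4.640000)
after step 4 (δ=0.35, a=2.1): (-13.662450, -10.638240, 0.323852, 5.060000)
after step 5 (δ=0.43, a=-0.9): (-12.703058, -10.316200, 0.495750, 4.880000)

(-12.7031, -10.3162, 0.4958, 4.8800)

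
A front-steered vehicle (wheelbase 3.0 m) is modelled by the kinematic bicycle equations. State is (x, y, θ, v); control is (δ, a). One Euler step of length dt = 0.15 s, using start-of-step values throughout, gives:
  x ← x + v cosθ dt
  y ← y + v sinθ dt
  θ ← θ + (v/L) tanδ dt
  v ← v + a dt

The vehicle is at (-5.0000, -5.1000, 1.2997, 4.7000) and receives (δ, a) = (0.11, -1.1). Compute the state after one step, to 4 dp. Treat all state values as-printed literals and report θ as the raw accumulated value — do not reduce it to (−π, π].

x' = -5.0000 + 4.7000·cos(1.2997)·0.15 = -4.8112
y' = -5.1000 + 4.7000·sin(1.2997)·0.15 = -4.4207
θ' = 1.2997 + (4.7000/3.0)·tan(0.11)·0.15 = 1.3257
v' = 4.7000 − 1.1000·0.15 = 4.5350

(-4.8112, -4.4207, 1.3257, 4.5350)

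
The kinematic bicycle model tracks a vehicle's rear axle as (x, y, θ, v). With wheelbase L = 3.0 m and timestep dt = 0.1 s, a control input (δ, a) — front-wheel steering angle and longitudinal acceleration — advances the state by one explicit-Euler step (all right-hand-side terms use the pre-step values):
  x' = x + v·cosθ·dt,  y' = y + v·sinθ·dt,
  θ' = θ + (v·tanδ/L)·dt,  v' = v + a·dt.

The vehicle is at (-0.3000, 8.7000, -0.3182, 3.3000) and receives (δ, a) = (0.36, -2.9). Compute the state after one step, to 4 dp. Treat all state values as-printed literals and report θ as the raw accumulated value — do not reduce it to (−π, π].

(0.0134, 8.5968, -0.2768, 3.0100)

x' = -0.3000 + 3.3000·cos(-0.3182)·0.1 = 0.0134
y' = 8.7000 + 3.3000·sin(-0.3182)·0.1 = 8.5968
θ' = -0.3182 + (3.3000/3.0)·tan(0.36)·0.1 = -0.2768
v' = 3.3000 − 2.9000·0.1 = 3.0100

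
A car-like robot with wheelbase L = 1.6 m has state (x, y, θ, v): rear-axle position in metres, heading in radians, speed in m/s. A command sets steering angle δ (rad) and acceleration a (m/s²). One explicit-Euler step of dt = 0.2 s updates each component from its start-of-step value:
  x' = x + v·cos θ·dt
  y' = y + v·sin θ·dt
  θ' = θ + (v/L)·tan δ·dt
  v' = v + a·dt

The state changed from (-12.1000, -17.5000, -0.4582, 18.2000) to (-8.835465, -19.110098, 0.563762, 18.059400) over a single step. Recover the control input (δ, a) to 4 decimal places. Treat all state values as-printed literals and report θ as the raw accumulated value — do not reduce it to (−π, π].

a = (v'−v)/dt = (-0.140600)/0.2 = -0.7030
Δθ = θ'−θ = 1.021962;  (v·dt/L) = 18.2000·0.2/1.6 = 2.275000
tan δ = Δθ·L/(v·dt) = 0.449214  →  δ = 0.4222

δ = 0.4222, a = -0.7030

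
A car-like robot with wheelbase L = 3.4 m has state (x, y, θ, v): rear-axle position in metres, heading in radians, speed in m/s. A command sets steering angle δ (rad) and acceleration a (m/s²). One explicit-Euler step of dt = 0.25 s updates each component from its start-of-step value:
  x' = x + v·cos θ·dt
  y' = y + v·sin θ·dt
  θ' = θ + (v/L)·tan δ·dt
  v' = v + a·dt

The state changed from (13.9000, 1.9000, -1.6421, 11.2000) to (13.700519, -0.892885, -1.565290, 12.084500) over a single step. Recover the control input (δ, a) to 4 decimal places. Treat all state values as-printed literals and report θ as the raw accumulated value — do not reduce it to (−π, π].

a = (v'−v)/dt = (0.884500)/0.25 = 3.5380
Δθ = θ'−θ = 0.076810;  (v·dt/L) = 11.2000·0.25/3.4 = 0.823529
tan δ = Δθ·L/(v·dt) = 0.093269  →  δ = 0.0930

δ = 0.0930, a = 3.5380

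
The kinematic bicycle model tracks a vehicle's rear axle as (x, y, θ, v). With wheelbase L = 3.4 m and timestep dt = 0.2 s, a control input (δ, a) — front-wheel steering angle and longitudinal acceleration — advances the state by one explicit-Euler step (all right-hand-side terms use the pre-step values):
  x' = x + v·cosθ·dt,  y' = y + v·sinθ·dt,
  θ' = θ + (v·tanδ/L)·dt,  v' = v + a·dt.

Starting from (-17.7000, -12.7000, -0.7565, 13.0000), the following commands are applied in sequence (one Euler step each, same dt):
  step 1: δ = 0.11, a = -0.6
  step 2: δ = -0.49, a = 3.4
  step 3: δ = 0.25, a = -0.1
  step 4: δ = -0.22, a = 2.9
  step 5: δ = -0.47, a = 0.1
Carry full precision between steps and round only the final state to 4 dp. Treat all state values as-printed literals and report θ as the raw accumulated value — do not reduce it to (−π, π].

(-9.3612, -22.9999, -1.4725, 14.1400)

after step 1 (δ=0.11, a=-0.6): (-15.809169, -14.484589, -0.672041, 12.880000)
after step 2 (δ=-0.49, a=3.4): (-13.793314, -16.088367, -1.076161, 13.560000)
after step 3 (δ=0.25, a=-0.1): (-12.505899, -18.475313, -0.872489, 13.540000)
after step 4 (δ=-0.22, a=2.9): (-10.764866, -20.549455, -1.050595, 14.120000)
after step 5 (δ=-0.47, a=0.1): (-9.361183, -22.999893, -1.472505, 14.140000)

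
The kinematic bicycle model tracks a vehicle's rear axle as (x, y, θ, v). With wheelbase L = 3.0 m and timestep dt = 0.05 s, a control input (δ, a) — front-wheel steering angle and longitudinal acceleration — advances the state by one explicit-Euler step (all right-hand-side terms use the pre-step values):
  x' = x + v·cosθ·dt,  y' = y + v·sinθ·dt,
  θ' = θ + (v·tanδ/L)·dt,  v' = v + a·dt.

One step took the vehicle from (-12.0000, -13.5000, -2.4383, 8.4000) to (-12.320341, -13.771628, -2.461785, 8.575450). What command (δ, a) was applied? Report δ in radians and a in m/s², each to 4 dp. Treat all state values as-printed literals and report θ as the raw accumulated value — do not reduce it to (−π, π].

a = (v'−v)/dt = (0.175450)/0.05 = 3.5090
Δθ = θ'−θ = -0.023485;  (v·dt/L) = 8.4000·0.05/3.0 = 0.140000
tan δ = Δθ·L/(v·dt) = -0.167750  →  δ = -0.1662

δ = -0.1662, a = 3.5090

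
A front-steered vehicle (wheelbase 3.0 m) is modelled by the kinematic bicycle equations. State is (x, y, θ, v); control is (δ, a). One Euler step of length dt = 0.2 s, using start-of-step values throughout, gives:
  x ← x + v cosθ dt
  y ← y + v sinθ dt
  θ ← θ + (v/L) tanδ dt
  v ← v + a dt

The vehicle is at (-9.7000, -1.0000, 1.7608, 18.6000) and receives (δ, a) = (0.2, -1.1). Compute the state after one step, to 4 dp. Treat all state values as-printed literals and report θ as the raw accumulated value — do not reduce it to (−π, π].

(-10.4026, 2.6531, 2.0122, 18.3800)

x' = -9.7000 + 18.6000·cos(1.7608)·0.2 = -10.4026
y' = -1.0000 + 18.6000·sin(1.7608)·0.2 = 2.6531
θ' = 1.7608 + (18.6000/3.0)·tan(0.2)·0.2 = 2.0122
v' = 18.6000 − 1.1000·0.2 = 18.3800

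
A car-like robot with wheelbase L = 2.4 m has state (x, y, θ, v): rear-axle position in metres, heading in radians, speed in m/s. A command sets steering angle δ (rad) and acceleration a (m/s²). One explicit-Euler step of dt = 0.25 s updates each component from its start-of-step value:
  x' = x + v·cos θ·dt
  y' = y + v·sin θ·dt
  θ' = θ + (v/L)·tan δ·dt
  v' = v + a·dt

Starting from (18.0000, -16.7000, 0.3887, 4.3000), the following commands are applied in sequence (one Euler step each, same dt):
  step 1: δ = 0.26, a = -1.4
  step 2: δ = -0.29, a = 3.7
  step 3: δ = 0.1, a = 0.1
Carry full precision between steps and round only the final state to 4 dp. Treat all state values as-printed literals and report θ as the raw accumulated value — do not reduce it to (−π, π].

(20.9872, -15.3546, 0.4360, 4.9000)

after step 1 (δ=0.26, a=-1.4): (18.994808, -16.292590, 0.507855, 3.950000)
after step 2 (δ=-0.29, a=3.7): (19.857675, -15.812365, 0.385071, 4.875000)
after step 3 (δ=0.1, a=0.1): (20.987178, -15.354572, 0.436022, 4.900000)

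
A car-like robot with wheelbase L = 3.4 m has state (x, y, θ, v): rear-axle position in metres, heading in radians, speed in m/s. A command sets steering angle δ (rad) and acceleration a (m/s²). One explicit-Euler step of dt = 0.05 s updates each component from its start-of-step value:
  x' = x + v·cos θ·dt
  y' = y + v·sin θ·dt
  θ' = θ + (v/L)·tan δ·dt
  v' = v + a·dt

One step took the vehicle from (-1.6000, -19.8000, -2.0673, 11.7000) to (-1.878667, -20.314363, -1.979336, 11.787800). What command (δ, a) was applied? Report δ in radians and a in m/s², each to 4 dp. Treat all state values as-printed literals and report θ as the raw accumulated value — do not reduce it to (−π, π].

a = (v'−v)/dt = (0.087800)/0.05 = 1.7560
Δθ = θ'−θ = 0.087964;  (v·dt/L) = 11.7000·0.05/3.4 = 0.172059
tan δ = Δθ·L/(v·dt) = 0.511244  →  δ = 0.4726

δ = 0.4726, a = 1.7560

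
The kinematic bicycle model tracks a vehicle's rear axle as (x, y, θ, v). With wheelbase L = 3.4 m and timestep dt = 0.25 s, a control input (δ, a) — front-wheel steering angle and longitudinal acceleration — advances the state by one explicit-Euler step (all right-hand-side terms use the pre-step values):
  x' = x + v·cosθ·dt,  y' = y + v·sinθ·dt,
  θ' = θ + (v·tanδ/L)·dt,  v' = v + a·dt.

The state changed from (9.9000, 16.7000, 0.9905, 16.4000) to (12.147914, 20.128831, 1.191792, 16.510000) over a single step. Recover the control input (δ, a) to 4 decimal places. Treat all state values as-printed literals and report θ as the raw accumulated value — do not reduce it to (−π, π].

a = (v'−v)/dt = (0.110000)/0.25 = 0.4400
Δθ = θ'−θ = 0.201292;  (v·dt/L) = 16.4000·0.25/3.4 = 1.205882
tan δ = Δθ·L/(v·dt) = 0.166925  →  δ = 0.1654

δ = 0.1654, a = 0.4400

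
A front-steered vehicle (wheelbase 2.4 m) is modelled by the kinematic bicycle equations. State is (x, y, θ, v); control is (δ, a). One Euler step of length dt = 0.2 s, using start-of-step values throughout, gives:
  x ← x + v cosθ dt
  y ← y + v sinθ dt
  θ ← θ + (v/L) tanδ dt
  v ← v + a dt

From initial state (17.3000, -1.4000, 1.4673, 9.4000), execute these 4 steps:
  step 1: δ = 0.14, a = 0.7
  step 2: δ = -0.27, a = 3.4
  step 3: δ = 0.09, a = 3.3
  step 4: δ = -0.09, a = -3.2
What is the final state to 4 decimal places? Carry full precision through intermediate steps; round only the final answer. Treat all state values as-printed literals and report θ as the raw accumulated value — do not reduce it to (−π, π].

after step 1 (δ=0.14, a=0.7): (17.494226, 0.469940, 1.577689, 9.540000)
after step 2 (δ=-0.27, a=3.4): (17.481075, 2.377895, 1.357666, 10.220000)
after step 3 (δ=0.09, a=3.3): (17.913423, 4.375646, 1.434524, 10.880000)
after step 4 (δ=-0.09, a=-3.2): (18.209035, 6.531473, 1.352703, 10.240000)

(18.2090, 6.5315, 1.3527, 10.2400)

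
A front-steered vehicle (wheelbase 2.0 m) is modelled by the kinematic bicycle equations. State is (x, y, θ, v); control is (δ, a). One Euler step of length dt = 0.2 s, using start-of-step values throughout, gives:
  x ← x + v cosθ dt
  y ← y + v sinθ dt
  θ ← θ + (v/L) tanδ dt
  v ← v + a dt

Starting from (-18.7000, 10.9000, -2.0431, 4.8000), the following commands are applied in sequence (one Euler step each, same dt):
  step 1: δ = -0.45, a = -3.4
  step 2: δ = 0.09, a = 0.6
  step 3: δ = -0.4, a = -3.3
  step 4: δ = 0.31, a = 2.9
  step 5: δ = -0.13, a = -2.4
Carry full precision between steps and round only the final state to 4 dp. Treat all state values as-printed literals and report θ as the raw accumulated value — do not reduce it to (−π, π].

(-21.2867, 7.6572, -2.3568, 3.6800)

after step 1 (δ=-0.45, a=-3.4): (-19.136741, 10.045098, -2.274966, 4.120000)
after step 2 (δ=0.09, a=0.6): (-19.670200, 9.417087, -2.237786, 4.240000)
after step 3 (δ=-0.4, a=-3.3): (-20.194793, 8.750824, -2.417050, 3.580000)
after step 4 (δ=0.31, a=2.9): (-20.730936, 8.276265, -2.302373, 4.160000)
after step 5 (δ=-0.13, a=-2.4): (-21.286748, 7.657155, -2.356760, 3.680000)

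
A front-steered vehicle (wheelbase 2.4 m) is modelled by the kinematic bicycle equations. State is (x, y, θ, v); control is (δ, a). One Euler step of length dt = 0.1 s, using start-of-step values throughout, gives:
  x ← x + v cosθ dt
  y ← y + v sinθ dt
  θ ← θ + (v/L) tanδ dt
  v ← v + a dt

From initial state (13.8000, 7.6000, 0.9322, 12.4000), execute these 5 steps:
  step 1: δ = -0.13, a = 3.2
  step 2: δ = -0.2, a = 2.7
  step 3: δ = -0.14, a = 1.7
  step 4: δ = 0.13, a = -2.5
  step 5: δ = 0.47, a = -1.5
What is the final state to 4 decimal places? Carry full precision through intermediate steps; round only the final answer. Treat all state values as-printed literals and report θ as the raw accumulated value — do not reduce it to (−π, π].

after step 1 (δ=-0.13, a=3.2): (14.539126, 8.595637, 0.864652, 12.720000)
after step 2 (δ=-0.2, a=2.7): (15.364532, 9.563464, 0.757216, 12.990000)
after step 3 (δ=-0.14, a=1.7): (16.308582, 10.455748, 0.680942, 13.160000)
after step 4 (δ=0.13, a=-2.5): (17.331088, 11.284203, 0.752630, 12.910000)
after step 5 (δ=0.47, a=-1.5): (18.273381, 12.166680, 1.025873, 12.760000)

(18.2734, 12.1667, 1.0259, 12.7600)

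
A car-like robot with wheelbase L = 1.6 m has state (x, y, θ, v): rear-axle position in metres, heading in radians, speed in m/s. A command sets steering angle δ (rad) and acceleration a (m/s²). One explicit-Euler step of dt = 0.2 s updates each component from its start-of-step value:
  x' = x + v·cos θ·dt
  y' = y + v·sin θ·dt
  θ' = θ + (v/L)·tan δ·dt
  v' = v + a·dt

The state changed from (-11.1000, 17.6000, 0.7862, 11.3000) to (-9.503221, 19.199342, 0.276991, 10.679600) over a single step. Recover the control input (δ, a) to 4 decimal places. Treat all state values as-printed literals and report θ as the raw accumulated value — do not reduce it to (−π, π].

δ = -0.3460, a = -3.1020

a = (v'−v)/dt = (-0.620400)/0.2 = -3.1020
Δθ = θ'−θ = -0.509209;  (v·dt/L) = 11.3000·0.2/1.6 = 1.412500
tan δ = Δθ·L/(v·dt) = -0.360502  →  δ = -0.3460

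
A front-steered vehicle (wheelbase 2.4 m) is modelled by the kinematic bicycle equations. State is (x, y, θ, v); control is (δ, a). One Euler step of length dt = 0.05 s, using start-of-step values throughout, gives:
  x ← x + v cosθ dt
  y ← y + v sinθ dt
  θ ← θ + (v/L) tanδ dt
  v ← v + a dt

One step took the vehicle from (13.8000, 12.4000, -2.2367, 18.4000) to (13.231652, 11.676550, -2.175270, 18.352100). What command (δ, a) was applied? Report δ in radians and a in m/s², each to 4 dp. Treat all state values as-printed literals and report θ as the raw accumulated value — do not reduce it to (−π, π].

a = (v'−v)/dt = (-0.047900)/0.05 = -0.9580
Δθ = θ'−θ = 0.061430;  (v·dt/L) = 18.4000·0.05/2.4 = 0.383333
tan δ = Δθ·L/(v·dt) = 0.160252  →  δ = 0.1589

δ = 0.1589, a = -0.9580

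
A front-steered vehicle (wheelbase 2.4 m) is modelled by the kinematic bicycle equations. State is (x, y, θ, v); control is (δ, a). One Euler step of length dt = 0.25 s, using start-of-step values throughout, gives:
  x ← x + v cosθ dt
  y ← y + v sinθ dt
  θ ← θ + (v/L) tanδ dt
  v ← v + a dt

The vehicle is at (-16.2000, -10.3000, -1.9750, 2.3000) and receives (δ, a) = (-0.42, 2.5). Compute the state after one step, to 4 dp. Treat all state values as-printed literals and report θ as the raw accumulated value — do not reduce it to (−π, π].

x' = -16.2000 + 2.3000·cos(-1.9750)·0.25 = -16.4261
y' = -10.3000 + 2.3000·sin(-1.9750)·0.25 = -10.8287
θ' = -1.9750 + (2.3000/2.4)·tan(-0.42)·0.25 = -2.0820
v' = 2.3000 + 2.5000·0.25 = 2.9250

(-16.4261, -10.8287, -2.0820, 2.9250)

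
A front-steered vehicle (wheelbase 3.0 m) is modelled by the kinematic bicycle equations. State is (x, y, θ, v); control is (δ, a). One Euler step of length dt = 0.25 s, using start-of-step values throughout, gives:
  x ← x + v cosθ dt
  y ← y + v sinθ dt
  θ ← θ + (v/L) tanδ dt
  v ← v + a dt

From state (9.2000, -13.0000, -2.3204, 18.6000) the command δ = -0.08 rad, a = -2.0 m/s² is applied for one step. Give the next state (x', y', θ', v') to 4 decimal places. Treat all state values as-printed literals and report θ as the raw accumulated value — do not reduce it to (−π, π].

(6.0317, -16.4036, -2.4447, 18.1000)

x' = 9.2000 + 18.6000·cos(-2.3204)·0.25 = 6.0317
y' = -13.0000 + 18.6000·sin(-2.3204)·0.25 = -16.4036
θ' = -2.3204 + (18.6000/3.0)·tan(-0.08)·0.25 = -2.4447
v' = 18.6000 − 2.0000·0.25 = 18.1000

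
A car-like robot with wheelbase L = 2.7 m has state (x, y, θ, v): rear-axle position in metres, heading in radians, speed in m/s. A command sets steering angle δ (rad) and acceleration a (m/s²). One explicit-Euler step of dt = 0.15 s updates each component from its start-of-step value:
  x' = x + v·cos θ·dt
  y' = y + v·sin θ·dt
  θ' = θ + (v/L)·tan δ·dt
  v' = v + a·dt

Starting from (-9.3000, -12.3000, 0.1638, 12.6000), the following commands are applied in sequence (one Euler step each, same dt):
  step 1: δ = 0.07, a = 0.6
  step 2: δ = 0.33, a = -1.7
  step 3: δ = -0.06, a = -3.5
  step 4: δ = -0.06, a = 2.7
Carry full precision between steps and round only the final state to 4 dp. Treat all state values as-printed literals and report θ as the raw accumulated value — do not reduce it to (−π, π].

after step 1 (δ=0.07, a=0.6): (-7.435298, -11.991801, 0.212880, 12.690000)
after step 2 (δ=0.33, a=-1.7): (-5.574767, -11.589637, 0.454360, 12.435000)
after step 3 (δ=-0.06, a=-3.5): (-3.898761, -10.771002, 0.412860, 11.910000)
after step 4 (δ=-0.06, a=2.7): (-2.262369, -10.054203, 0.373113, 12.315000)

(-2.2624, -10.0542, 0.3731, 12.3150)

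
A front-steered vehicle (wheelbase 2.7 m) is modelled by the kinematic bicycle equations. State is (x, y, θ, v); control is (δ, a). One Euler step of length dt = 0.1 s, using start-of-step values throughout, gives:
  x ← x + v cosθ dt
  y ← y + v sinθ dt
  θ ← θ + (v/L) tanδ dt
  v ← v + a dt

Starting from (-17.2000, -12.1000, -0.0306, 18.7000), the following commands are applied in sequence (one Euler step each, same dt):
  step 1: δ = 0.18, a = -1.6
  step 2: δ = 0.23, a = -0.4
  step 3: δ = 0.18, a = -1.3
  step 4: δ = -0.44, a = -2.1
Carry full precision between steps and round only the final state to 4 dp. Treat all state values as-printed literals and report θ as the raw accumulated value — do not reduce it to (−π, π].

after step 1 (δ=0.18, a=-1.6): (-15.330875, -12.157213, 0.095431, 18.540000)
after step 2 (δ=0.23, a=-0.4): (-13.485311, -11.980553, 0.256209, 18.500000)
after step 3 (δ=0.18, a=-1.3): (-11.695700, -11.511735, 0.380892, 18.370000)
after step 4 (δ=-0.44, a=-2.1): (-9.990351, -10.828832, 0.060587, 18.160000)

(-9.9904, -10.8288, 0.0606, 18.1600)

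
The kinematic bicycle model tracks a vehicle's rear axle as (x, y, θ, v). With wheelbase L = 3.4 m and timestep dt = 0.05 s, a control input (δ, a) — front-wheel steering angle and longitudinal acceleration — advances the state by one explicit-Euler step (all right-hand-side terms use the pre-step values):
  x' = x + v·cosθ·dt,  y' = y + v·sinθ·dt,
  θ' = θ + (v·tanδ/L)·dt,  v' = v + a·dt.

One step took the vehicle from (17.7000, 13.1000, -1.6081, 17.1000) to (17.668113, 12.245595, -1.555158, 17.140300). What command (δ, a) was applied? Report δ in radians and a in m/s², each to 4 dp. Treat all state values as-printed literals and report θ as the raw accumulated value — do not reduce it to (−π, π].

δ = 0.2075, a = 0.8060

a = (v'−v)/dt = (0.040300)/0.05 = 0.8060
Δθ = θ'−θ = 0.052942;  (v·dt/L) = 17.1000·0.05/3.4 = 0.251471
tan δ = Δθ·L/(v·dt) = 0.210530  →  δ = 0.2075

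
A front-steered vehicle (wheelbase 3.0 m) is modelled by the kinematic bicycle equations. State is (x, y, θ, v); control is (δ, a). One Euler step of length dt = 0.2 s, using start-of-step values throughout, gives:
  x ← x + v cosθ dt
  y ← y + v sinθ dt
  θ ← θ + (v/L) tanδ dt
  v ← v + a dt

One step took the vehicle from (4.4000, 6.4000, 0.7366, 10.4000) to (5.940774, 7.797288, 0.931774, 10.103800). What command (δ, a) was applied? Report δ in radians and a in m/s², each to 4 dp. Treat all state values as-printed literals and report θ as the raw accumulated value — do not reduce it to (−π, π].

a = (v'−v)/dt = (-0.296200)/0.2 = -1.4810
Δθ = θ'−θ = 0.195174;  (v·dt/L) = 10.4000·0.2/3.0 = 0.693333
tan δ = Δθ·L/(v·dt) = 0.281501  →  δ = 0.2744

δ = 0.2744, a = -1.4810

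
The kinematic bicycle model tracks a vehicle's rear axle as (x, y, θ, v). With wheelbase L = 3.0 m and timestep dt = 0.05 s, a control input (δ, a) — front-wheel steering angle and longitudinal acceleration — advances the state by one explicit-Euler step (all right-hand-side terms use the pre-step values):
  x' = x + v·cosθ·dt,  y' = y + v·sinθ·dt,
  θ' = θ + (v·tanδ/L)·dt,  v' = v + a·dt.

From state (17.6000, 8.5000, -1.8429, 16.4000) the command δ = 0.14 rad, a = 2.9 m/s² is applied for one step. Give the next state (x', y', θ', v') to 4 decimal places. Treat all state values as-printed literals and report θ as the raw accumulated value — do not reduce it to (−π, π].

(17.3796, 7.7102, -1.8044, 16.5450)

x' = 17.6000 + 16.4000·cos(-1.8429)·0.05 = 17.3796
y' = 8.5000 + 16.4000·sin(-1.8429)·0.05 = 7.7102
θ' = -1.8429 + (16.4000/3.0)·tan(0.14)·0.05 = -1.8044
v' = 16.4000 + 2.9000·0.05 = 16.5450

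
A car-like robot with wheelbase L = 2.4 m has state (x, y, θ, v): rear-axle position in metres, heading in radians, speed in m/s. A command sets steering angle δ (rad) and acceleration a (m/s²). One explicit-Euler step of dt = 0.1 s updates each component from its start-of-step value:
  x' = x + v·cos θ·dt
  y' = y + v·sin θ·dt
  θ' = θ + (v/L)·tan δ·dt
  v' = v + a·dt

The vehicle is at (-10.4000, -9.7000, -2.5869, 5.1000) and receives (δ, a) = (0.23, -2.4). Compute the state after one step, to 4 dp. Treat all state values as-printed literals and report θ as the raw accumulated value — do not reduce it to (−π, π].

(-10.8335, -9.9686, -2.5371, 4.8600)

x' = -10.4000 + 5.1000·cos(-2.5869)·0.1 = -10.8335
y' = -9.7000 + 5.1000·sin(-2.5869)·0.1 = -9.9686
θ' = -2.5869 + (5.1000/2.4)·tan(0.23)·0.1 = -2.5371
v' = 5.1000 − 2.4000·0.1 = 4.8600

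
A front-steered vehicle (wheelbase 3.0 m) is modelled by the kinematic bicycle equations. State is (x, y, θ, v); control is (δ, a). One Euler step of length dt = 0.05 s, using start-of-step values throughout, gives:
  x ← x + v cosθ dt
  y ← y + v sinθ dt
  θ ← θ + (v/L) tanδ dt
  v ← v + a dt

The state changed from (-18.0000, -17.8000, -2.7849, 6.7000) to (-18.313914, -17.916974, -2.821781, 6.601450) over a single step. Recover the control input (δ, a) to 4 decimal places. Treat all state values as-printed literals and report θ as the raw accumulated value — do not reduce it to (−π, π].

a = (v'−v)/dt = (-0.098550)/0.05 = -1.9710
Δθ = θ'−θ = -0.036881;  (v·dt/L) = 6.7000·0.05/3.0 = 0.111667
tan δ = Δθ·L/(v·dt) = -0.330278  →  δ = -0.3190

δ = -0.3190, a = -1.9710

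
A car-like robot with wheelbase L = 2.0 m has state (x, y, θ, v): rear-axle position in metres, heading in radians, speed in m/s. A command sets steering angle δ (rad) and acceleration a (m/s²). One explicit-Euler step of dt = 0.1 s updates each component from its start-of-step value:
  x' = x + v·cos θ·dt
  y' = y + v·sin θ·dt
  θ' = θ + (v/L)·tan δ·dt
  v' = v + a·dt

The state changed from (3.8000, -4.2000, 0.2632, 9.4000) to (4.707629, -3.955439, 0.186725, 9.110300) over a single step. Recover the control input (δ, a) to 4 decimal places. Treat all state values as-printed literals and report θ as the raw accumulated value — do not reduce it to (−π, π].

δ = -0.1613, a = -2.8970

a = (v'−v)/dt = (-0.289700)/0.1 = -2.8970
Δθ = θ'−θ = -0.076475;  (v·dt/L) = 9.4000·0.1/2.0 = 0.470000
tan δ = Δθ·L/(v·dt) = -0.162713  →  δ = -0.1613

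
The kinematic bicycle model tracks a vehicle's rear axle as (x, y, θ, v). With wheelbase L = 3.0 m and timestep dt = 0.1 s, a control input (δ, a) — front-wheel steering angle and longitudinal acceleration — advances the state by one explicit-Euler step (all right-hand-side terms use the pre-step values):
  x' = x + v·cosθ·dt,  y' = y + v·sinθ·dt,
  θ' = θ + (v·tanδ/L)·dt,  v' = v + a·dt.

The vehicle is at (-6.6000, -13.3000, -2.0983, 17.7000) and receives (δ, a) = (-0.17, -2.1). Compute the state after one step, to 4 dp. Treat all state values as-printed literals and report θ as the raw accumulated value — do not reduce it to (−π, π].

x' = -6.6000 + 17.7000·cos(-2.0983)·0.1 = -7.4910
y' = -13.3000 + 17.7000·sin(-2.0983)·0.1 = -14.8294
θ' = -2.0983 + (17.7000/3.0)·tan(-0.17)·0.1 = -2.1996
v' = 17.7000 − 2.1000·0.1 = 17.4900

(-7.4910, -14.8294, -2.1996, 17.4900)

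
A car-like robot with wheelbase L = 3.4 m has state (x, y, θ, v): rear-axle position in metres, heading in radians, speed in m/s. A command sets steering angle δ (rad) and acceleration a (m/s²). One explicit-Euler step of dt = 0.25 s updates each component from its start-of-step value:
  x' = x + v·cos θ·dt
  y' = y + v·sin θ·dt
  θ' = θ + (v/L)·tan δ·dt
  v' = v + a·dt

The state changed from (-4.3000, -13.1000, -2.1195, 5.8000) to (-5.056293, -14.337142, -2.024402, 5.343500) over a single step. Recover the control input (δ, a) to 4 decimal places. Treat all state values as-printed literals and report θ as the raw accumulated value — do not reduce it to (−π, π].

a = (v'−v)/dt = (-0.456500)/0.25 = -1.8260
Δθ = θ'−θ = 0.095098;  (v·dt/L) = 5.8000·0.25/3.4 = 0.426471
tan δ = Δθ·L/(v·dt) = 0.222988  →  δ = 0.2194

δ = 0.2194, a = -1.8260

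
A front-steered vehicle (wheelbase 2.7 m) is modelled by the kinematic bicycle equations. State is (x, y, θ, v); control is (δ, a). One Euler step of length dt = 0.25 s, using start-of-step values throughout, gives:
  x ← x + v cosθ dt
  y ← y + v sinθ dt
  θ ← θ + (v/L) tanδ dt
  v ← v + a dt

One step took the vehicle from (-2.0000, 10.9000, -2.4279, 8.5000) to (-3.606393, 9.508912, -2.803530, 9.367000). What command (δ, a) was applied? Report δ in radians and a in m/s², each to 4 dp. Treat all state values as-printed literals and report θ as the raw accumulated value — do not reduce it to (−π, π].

a = (v'−v)/dt = (0.867000)/0.25 = 3.4680
Δθ = θ'−θ = -0.375630;  (v·dt/L) = 8.5000·0.25/2.7 = 0.787037
tan δ = Δθ·L/(v·dt) = -0.477271  →  δ = -0.4453

δ = -0.4453, a = 3.4680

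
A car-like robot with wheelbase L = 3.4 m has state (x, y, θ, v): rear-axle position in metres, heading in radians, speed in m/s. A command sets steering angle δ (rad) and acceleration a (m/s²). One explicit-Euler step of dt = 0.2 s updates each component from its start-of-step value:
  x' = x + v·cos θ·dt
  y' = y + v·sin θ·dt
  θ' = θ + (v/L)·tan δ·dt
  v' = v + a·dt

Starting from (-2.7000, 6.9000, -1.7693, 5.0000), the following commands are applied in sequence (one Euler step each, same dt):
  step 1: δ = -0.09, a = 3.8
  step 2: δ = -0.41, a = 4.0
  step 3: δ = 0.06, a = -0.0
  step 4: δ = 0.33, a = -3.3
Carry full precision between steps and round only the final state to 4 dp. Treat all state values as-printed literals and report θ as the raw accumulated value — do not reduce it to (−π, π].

after step 1 (δ=-0.09, a=3.8): (-2.897203, 5.919637, -1.795842, 5.760000)
after step 2 (δ=-0.41, a=4.0): (-3.154273, 4.796686, -1.943106, 6.560000)
after step 3 (δ=0.06, a=-0.0): (-3.631536, 3.574572, -1.919925, 6.560000)
after step 4 (δ=0.33, a=-3.3): (-4.080343, 2.341723, -1.787751, 5.900000)

(-4.0803, 2.3417, -1.7878, 5.9000)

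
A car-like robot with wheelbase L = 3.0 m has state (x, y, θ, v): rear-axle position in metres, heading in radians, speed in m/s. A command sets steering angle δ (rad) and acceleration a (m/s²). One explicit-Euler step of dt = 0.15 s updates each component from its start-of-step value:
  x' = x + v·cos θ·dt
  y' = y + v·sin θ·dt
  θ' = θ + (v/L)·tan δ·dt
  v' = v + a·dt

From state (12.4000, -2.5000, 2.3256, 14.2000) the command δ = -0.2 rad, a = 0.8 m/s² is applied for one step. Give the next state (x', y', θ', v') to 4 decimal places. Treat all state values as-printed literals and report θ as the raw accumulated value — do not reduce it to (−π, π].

(10.9406, -0.9485, 2.1817, 14.3200)

x' = 12.4000 + 14.2000·cos(2.3256)·0.15 = 10.9406
y' = -2.5000 + 14.2000·sin(2.3256)·0.15 = -0.9485
θ' = 2.3256 + (14.2000/3.0)·tan(-0.2)·0.15 = 2.1817
v' = 14.2000 + 0.8000·0.15 = 14.3200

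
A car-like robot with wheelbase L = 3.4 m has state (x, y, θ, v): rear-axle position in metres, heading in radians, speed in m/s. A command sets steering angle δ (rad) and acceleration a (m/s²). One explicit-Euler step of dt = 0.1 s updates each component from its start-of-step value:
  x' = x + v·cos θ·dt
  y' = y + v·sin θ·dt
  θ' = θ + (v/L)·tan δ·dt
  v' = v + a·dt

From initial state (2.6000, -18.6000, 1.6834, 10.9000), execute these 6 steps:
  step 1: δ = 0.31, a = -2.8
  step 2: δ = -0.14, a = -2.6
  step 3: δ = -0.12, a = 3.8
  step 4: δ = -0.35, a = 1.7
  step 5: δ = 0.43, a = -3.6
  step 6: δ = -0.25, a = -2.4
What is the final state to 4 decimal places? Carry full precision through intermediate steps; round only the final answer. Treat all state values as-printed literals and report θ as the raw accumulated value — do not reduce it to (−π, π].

(1.7343, -12.2631, 1.6580, 10.3100)

after step 1 (δ=0.31, a=-2.8): (2.477521, -17.516903, 1.786093, 10.620000)
after step 2 (δ=-0.14, a=-2.6): (2.250638, -16.479421, 1.742076, 10.360000)
after step 3 (δ=-0.12, a=3.8): (2.074059, -15.458581, 1.705335, 10.740000)
after step 4 (δ=-0.35, a=1.7): (1.930000, -14.394286, 1.590029, 10.910000)
after step 5 (δ=0.43, a=-3.6): (1.909019, -13.303488, 1.737192, 10.550000)
after step 6 (δ=-0.25, a=-2.4): (1.734281, -12.263059, 1.657961, 10.310000)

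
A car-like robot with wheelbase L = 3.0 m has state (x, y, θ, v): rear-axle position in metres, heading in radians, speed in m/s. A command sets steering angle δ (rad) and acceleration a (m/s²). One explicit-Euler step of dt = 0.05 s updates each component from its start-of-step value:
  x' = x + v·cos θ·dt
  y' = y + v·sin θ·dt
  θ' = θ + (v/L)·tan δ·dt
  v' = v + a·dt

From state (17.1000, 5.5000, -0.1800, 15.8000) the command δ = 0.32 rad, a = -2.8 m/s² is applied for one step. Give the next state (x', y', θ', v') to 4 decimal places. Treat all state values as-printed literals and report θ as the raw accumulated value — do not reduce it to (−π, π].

x' = 17.1000 + 15.8000·cos(-0.1800)·0.05 = 17.8772
y' = 5.5000 + 15.8000·sin(-0.1800)·0.05 = 5.3586
θ' = -0.1800 + (15.8000/3.0)·tan(0.32)·0.05 = -0.0927
v' = 15.8000 − 2.8000·0.05 = 15.6600

(17.8772, 5.3586, -0.0927, 15.6600)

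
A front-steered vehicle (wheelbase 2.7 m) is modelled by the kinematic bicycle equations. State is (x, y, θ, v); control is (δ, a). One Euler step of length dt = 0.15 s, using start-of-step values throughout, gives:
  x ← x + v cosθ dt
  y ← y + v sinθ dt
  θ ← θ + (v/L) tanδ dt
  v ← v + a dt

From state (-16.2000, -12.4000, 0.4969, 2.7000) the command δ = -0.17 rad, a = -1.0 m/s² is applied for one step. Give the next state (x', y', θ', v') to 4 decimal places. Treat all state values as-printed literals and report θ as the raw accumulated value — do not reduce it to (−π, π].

(-15.8440, -12.2069, 0.4712, 2.5500)

x' = -16.2000 + 2.7000·cos(0.4969)·0.15 = -15.8440
y' = -12.4000 + 2.7000·sin(0.4969)·0.15 = -12.2069
θ' = 0.4969 + (2.7000/2.7)·tan(-0.17)·0.15 = 0.4712
v' = 2.7000 − 1.0000·0.15 = 2.5500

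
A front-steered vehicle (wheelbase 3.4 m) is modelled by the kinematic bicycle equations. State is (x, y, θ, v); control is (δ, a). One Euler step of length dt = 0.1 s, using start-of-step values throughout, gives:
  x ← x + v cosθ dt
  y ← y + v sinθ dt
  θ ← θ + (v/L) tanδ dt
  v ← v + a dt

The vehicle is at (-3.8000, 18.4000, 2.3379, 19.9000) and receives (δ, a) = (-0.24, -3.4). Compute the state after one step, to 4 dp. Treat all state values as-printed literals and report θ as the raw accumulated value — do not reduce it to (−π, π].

(-5.1812, 19.8326, 2.1947, 19.5600)

x' = -3.8000 + 19.9000·cos(2.3379)·0.1 = -5.1812
y' = 18.4000 + 19.9000·sin(2.3379)·0.1 = 19.8326
θ' = 2.3379 + (19.9000/3.4)·tan(-0.24)·0.1 = 2.1947
v' = 19.9000 − 3.4000·0.1 = 19.5600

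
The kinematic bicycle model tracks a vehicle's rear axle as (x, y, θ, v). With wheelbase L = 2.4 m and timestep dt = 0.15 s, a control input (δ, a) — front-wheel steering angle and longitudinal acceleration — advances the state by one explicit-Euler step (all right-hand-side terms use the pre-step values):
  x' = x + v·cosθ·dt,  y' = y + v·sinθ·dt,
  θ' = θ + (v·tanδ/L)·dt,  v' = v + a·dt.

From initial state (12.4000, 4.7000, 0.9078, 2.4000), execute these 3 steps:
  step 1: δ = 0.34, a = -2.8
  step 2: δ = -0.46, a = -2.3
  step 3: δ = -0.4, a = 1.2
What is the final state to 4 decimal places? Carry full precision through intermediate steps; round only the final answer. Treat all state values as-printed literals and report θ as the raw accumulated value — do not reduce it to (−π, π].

after step 1 (δ=0.34, a=-2.8): (12.621573, 4.983735, 0.960861, 1.980000)
after step 2 (δ=-0.46, a=-2.3): (12.791699, 5.227181, 0.899549, 1.635000)
after step 3 (δ=-0.4, a=1.2): (12.944236, 5.419223, 0.856345, 1.815000)

(12.9442, 5.4192, 0.8563, 1.8150)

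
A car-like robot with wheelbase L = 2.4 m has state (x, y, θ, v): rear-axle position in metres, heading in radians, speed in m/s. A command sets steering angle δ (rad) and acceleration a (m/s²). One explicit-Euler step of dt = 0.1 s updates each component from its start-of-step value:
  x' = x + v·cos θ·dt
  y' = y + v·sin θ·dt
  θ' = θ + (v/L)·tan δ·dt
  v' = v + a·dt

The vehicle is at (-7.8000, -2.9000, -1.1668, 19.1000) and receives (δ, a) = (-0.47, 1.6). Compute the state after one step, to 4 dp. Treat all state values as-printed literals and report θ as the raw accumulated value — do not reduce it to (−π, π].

x' = -7.8000 + 19.1000·cos(-1.1668)·0.1 = -7.0492
y' = -2.9000 + 19.1000·sin(-1.1668)·0.1 = -4.6562
θ' = -1.1668 + (19.1000/2.4)·tan(-0.47)·0.1 = -1.5711
v' = 19.1000 + 1.6000·0.1 = 19.2600

(-7.0492, -4.6562, -1.5711, 19.2600)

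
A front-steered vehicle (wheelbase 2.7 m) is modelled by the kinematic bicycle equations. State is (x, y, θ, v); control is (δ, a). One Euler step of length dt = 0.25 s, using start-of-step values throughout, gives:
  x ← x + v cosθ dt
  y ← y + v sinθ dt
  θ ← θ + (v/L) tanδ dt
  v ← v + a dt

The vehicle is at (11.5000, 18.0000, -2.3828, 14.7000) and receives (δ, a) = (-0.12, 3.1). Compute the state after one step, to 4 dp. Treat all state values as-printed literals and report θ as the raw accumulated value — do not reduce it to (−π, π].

x' = 11.5000 + 14.7000·cos(-2.3828)·0.25 = 8.8332
y' = 18.0000 + 14.7000·sin(-2.3828)·0.25 = 15.4714
θ' = -2.3828 + (14.7000/2.7)·tan(-0.12)·0.25 = -2.5469
v' = 14.7000 + 3.1000·0.25 = 15.4750

(8.8332, 15.4714, -2.5469, 15.4750)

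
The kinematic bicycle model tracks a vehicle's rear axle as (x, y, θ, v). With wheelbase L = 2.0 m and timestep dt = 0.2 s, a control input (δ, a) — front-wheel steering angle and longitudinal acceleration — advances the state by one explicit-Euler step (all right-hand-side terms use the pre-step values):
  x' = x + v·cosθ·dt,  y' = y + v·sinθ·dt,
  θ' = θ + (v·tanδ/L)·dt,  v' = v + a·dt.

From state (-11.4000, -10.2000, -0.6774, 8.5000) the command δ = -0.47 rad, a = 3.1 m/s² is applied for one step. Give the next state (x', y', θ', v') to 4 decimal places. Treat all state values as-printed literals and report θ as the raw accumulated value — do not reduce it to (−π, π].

x' = -11.4000 + 8.5000·cos(-0.6774)·0.2 = -10.0754
y' = -10.2000 + 8.5000·sin(-0.6774)·0.2 = -11.2655
θ' = -0.6774 + (8.5000/2.0)·tan(-0.47)·0.2 = -1.1092
v' = 8.5000 + 3.1000·0.2 = 9.1200

(-10.0754, -11.2655, -1.1092, 9.1200)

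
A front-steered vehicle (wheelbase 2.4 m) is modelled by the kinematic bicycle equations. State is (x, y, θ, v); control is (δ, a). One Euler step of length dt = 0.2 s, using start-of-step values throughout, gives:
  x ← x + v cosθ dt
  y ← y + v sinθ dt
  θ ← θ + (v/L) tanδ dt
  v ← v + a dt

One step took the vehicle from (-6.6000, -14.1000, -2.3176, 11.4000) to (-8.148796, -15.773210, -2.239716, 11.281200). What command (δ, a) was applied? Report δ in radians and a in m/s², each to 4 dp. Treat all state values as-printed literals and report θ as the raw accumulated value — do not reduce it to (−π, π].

δ = 0.0818, a = -0.5940

a = (v'−v)/dt = (-0.118800)/0.2 = -0.5940
Δθ = θ'−θ = 0.077884;  (v·dt/L) = 11.4000·0.2/2.4 = 0.950000
tan δ = Δθ·L/(v·dt) = 0.081983  →  δ = 0.0818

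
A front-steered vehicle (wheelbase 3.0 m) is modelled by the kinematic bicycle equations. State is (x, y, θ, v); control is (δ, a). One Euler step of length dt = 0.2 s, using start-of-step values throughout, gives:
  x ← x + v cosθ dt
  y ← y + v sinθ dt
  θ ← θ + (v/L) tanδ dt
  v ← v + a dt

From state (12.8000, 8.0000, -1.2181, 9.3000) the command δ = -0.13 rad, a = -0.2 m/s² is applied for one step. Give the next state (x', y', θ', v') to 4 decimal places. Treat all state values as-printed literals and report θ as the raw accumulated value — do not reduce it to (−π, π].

(13.4425, 6.2545, -1.2992, 9.2600)

x' = 12.8000 + 9.3000·cos(-1.2181)·0.2 = 13.4425
y' = 8.0000 + 9.3000·sin(-1.2181)·0.2 = 6.2545
θ' = -1.2181 + (9.3000/3.0)·tan(-0.13)·0.2 = -1.2992
v' = 9.3000 − 0.2000·0.2 = 9.2600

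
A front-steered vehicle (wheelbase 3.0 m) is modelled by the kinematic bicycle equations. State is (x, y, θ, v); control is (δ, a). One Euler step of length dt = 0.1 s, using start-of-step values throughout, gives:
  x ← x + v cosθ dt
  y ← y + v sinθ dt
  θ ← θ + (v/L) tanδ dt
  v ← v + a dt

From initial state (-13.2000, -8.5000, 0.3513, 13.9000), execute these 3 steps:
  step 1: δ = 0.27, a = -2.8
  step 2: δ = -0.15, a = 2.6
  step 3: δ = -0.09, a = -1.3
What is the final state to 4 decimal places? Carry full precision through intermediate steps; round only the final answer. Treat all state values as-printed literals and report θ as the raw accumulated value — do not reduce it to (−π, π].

(-9.4141, -6.8389, 0.3692, 13.7500)

after step 1 (δ=0.27, a=-2.8): (-11.894893, -8.021675, 0.479531, 13.620000)
after step 2 (δ=-0.15, a=2.6): (-10.686511, -7.393298, 0.410916, 13.880000)
after step 3 (δ=-0.09, a=-1.3): (-9.414054, -6.838863, 0.369163, 13.750000)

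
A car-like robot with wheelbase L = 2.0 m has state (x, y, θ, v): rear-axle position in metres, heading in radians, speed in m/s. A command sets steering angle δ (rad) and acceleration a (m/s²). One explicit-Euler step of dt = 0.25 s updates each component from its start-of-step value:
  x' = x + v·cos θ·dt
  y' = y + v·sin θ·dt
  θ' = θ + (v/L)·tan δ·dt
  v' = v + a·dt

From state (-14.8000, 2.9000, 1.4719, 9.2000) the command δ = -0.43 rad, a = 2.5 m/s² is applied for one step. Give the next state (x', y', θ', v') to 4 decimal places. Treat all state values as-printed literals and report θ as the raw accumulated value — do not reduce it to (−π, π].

x' = -14.8000 + 9.2000·cos(1.4719)·0.25 = -14.5729
y' = 2.9000 + 9.2000·sin(1.4719)·0.25 = 5.1888
θ' = 1.4719 + (9.2000/2.0)·tan(-0.43)·0.25 = 0.9445
v' = 9.2000 + 2.5000·0.25 = 9.8250

(-14.5729, 5.1888, 0.9445, 9.8250)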